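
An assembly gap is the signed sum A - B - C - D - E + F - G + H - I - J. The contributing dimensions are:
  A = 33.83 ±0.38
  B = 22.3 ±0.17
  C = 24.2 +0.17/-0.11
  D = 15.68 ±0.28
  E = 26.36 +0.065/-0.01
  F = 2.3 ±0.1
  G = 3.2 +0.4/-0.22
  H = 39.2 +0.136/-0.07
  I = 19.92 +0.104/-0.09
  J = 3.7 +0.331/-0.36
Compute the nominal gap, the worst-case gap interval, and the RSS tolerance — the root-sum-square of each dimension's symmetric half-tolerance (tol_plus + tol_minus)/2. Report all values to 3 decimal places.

Stack each dimension's contribution:
  +A: nom +33.830 → Σnom=33.830; wc +0.380/-0.380 → slack +0.380/-0.380; half-tol=0.380, Σhalf²=0.144400
  -B: nom -22.300 → Σnom=11.530; wc +0.170/-0.170 → slack +0.550/-0.550; half-tol=0.170, Σhalf²=0.173300
  -C: nom -24.200 → Σnom=-12.670; wc +0.110/-0.170 → slack +0.660/-0.720; half-tol=0.140, Σhalf²=0.192900
  -D: nom -15.680 → Σnom=-28.350; wc +0.280/-0.280 → slack +0.940/-1.000; half-tol=0.280, Σhalf²=0.271300
  -E: nom -26.360 → Σnom=-54.710; wc +0.010/-0.065 → slack +0.950/-1.065; half-tol=0.037, Σhalf²=0.272706
  +F: nom +2.300 → Σnom=-52.410; wc +0.100/-0.100 → slack +1.050/-1.165; half-tol=0.100, Σhalf²=0.282706
  -G: nom -3.200 → Σnom=-55.610; wc +0.220/-0.400 → slack +1.270/-1.565; half-tol=0.310, Σhalf²=0.378806
  +H: nom +39.200 → Σnom=-16.410; wc +0.136/-0.070 → slack +1.406/-1.635; half-tol=0.103, Σhalf²=0.389415
  -I: nom -19.920 → Σnom=-36.330; wc +0.090/-0.104 → slack +1.496/-1.739; half-tol=0.097, Σhalf²=0.398824
  -J: nom -3.700 → Σnom=-40.030; wc +0.360/-0.331 → slack +1.856/-2.070; half-tol=0.346, Σhalf²=0.518195
Nominal = -40.030. Worst-case = [-40.030 - 2.070, -40.030 + 1.856] = [-42.100, -38.174]. RSS = √0.518195 = 0.720.

nominal=-40.030 wc=[-42.100,-38.174] rss=0.720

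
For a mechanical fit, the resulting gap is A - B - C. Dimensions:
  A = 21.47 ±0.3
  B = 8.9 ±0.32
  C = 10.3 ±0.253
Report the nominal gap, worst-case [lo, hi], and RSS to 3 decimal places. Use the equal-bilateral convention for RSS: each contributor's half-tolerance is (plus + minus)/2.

nominal=2.270 wc=[1.397,3.143] rss=0.506

Stack each dimension's contribution:
  +A: nom +21.470 → Σnom=21.470; wc +0.300/-0.300 → slack +0.300/-0.300; half-tol=0.300, Σhalf²=0.090000
  -B: nom -8.900 → Σnom=12.570; wc +0.320/-0.320 → slack +0.620/-0.620; half-tol=0.320, Σhalf²=0.192400
  -C: nom -10.300 → Σnom=2.270; wc +0.253/-0.253 → slack +0.873/-0.873; half-tol=0.253, Σhalf²=0.256409
Nominal = 2.270. Worst-case = [2.270 - 0.873, 2.270 + 0.873] = [1.397, 3.143]. RSS = √0.256409 = 0.506.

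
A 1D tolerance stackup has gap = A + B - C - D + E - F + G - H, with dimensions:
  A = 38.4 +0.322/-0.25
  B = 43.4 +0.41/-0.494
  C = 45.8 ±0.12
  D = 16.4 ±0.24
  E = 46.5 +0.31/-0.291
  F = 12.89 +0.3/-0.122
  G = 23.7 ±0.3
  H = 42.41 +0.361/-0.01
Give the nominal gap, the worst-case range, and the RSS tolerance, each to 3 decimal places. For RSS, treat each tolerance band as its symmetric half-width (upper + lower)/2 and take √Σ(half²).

Stack each dimension's contribution:
  +A: nom +38.400 → Σnom=38.400; wc +0.322/-0.250 → slack +0.322/-0.250; half-tol=0.286, Σhalf²=0.081796
  +B: nom +43.400 → Σnom=81.800; wc +0.410/-0.494 → slack +0.732/-0.744; half-tol=0.452, Σhalf²=0.286100
  -C: nom -45.800 → Σnom=36.000; wc +0.120/-0.120 → slack +0.852/-0.864; half-tol=0.120, Σhalf²=0.300500
  -D: nom -16.400 → Σnom=19.600; wc +0.240/-0.240 → slack +1.092/-1.104; half-tol=0.240, Σhalf²=0.358100
  +E: nom +46.500 → Σnom=66.100; wc +0.310/-0.291 → slack +1.402/-1.395; half-tol=0.300, Σhalf²=0.448400
  -F: nom -12.890 → Σnom=53.210; wc +0.122/-0.300 → slack +1.524/-1.695; half-tol=0.211, Σhalf²=0.492921
  +G: nom +23.700 → Σnom=76.910; wc +0.300/-0.300 → slack +1.824/-1.995; half-tol=0.300, Σhalf²=0.582921
  -H: nom -42.410 → Σnom=34.500; wc +0.010/-0.361 → slack +1.834/-2.356; half-tol=0.185, Σhalf²=0.617331
Nominal = 34.500. Worst-case = [34.500 - 2.356, 34.500 + 1.834] = [32.144, 36.334]. RSS = √0.617331 = 0.786.

nominal=34.500 wc=[32.144,36.334] rss=0.786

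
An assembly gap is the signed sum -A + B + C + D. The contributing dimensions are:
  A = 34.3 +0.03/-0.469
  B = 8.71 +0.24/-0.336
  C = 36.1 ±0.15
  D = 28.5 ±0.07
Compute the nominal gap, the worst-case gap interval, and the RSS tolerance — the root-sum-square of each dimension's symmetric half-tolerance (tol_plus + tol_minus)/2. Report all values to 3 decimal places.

nominal=39.010 wc=[38.424,39.939] rss=0.415

Stack each dimension's contribution:
  -A: nom -34.300 → Σnom=-34.300; wc +0.469/-0.030 → slack +0.469/-0.030; half-tol=0.249, Σhalf²=0.062250
  +B: nom +8.710 → Σnom=-25.590; wc +0.240/-0.336 → slack +0.709/-0.366; half-tol=0.288, Σhalf²=0.145194
  +C: nom +36.100 → Σnom=10.510; wc +0.150/-0.150 → slack +0.859/-0.516; half-tol=0.150, Σhalf²=0.167694
  +D: nom +28.500 → Σnom=39.010; wc +0.070/-0.070 → slack +0.929/-0.586; half-tol=0.070, Σhalf²=0.172594
Nominal = 39.010. Worst-case = [39.010 - 0.586, 39.010 + 0.929] = [38.424, 39.939]. RSS = √0.172594 = 0.415.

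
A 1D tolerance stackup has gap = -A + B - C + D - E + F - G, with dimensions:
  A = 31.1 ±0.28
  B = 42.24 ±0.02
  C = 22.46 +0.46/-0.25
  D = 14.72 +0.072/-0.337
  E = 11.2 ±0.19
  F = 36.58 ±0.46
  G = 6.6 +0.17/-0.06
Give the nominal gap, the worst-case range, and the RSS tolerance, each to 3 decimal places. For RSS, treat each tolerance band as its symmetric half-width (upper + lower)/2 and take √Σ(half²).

nominal=22.180 wc=[20.263,23.512] rss=0.712

Stack each dimension's contribution:
  -A: nom -31.100 → Σnom=-31.100; wc +0.280/-0.280 → slack +0.280/-0.280; half-tol=0.280, Σhalf²=0.078400
  +B: nom +42.240 → Σnom=11.140; wc +0.020/-0.020 → slack +0.300/-0.300; half-tol=0.020, Σhalf²=0.078800
  -C: nom -22.460 → Σnom=-11.320; wc +0.250/-0.460 → slack +0.550/-0.760; half-tol=0.355, Σhalf²=0.204825
  +D: nom +14.720 → Σnom=3.400; wc +0.072/-0.337 → slack +0.622/-1.097; half-tol=0.205, Σhalf²=0.246645
  -E: nom -11.200 → Σnom=-7.800; wc +0.190/-0.190 → slack +0.812/-1.287; half-tol=0.190, Σhalf²=0.282745
  +F: nom +36.580 → Σnom=28.780; wc +0.460/-0.460 → slack +1.272/-1.747; half-tol=0.460, Σhalf²=0.494345
  -G: nom -6.600 → Σnom=22.180; wc +0.060/-0.170 → slack +1.332/-1.917; half-tol=0.115, Σhalf²=0.507570
Nominal = 22.180. Worst-case = [22.180 - 1.917, 22.180 + 1.332] = [20.263, 23.512]. RSS = √0.507570 = 0.712.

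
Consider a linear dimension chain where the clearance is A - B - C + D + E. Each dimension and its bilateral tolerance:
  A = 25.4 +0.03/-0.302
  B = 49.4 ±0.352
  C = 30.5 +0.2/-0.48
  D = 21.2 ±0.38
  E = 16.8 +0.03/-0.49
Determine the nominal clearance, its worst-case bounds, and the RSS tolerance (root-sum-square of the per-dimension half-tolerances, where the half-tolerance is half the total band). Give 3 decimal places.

Stack each dimension's contribution:
  +A: nom +25.400 → Σnom=25.400; wc +0.030/-0.302 → slack +0.030/-0.302; half-tol=0.166, Σhalf²=0.027556
  -B: nom -49.400 → Σnom=-24.000; wc +0.352/-0.352 → slack +0.382/-0.654; half-tol=0.352, Σhalf²=0.151460
  -C: nom -30.500 → Σnom=-54.500; wc +0.480/-0.200 → slack +0.862/-0.854; half-tol=0.340, Σhalf²=0.267060
  +D: nom +21.200 → Σnom=-33.300; wc +0.380/-0.380 → slack +1.242/-1.234; half-tol=0.380, Σhalf²=0.411460
  +E: nom +16.800 → Σnom=-16.500; wc +0.030/-0.490 → slack +1.272/-1.724; half-tol=0.260, Σhalf²=0.479060
Nominal = -16.500. Worst-case = [-16.500 - 1.724, -16.500 + 1.272] = [-18.224, -15.228]. RSS = √0.479060 = 0.692.

nominal=-16.500 wc=[-18.224,-15.228] rss=0.692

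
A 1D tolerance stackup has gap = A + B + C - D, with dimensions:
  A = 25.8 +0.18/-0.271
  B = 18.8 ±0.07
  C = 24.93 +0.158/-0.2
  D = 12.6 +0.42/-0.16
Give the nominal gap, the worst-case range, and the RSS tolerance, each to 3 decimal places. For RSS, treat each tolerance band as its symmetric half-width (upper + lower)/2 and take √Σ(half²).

Stack each dimension's contribution:
  +A: nom +25.800 → Σnom=25.800; wc +0.180/-0.271 → slack +0.180/-0.271; half-tol=0.226, Σhalf²=0.050850
  +B: nom +18.800 → Σnom=44.600; wc +0.070/-0.070 → slack +0.250/-0.341; half-tol=0.070, Σhalf²=0.055750
  +C: nom +24.930 → Σnom=69.530; wc +0.158/-0.200 → slack +0.408/-0.541; half-tol=0.179, Σhalf²=0.087791
  -D: nom -12.600 → Σnom=56.930; wc +0.160/-0.420 → slack +0.568/-0.961; half-tol=0.290, Σhalf²=0.171891
Nominal = 56.930. Worst-case = [56.930 - 0.961, 56.930 + 0.568] = [55.969, 57.498]. RSS = √0.171891 = 0.415.

nominal=56.930 wc=[55.969,57.498] rss=0.415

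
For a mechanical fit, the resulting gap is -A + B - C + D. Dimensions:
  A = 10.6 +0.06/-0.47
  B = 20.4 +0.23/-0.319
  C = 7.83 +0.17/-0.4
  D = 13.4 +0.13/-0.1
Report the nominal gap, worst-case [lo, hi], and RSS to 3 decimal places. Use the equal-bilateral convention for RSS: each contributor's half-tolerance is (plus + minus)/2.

nominal=15.370 wc=[14.721,16.600] rss=0.490

Stack each dimension's contribution:
  -A: nom -10.600 → Σnom=-10.600; wc +0.470/-0.060 → slack +0.470/-0.060; half-tol=0.265, Σhalf²=0.070225
  +B: nom +20.400 → Σnom=9.800; wc +0.230/-0.319 → slack +0.700/-0.379; half-tol=0.275, Σhalf²=0.145575
  -C: nom -7.830 → Σnom=1.970; wc +0.400/-0.170 → slack +1.100/-0.549; half-tol=0.285, Σhalf²=0.226800
  +D: nom +13.400 → Σnom=15.370; wc +0.130/-0.100 → slack +1.230/-0.649; half-tol=0.115, Σhalf²=0.240025
Nominal = 15.370. Worst-case = [15.370 - 0.649, 15.370 + 1.230] = [14.721, 16.600]. RSS = √0.240025 = 0.490.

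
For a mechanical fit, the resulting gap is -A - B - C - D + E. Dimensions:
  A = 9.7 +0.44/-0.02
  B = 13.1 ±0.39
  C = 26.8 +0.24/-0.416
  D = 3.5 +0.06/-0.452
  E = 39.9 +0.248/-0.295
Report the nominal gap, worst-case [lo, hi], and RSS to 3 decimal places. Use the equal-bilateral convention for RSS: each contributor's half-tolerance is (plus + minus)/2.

nominal=-13.200 wc=[-14.625,-11.674] rss=0.672

Stack each dimension's contribution:
  -A: nom -9.700 → Σnom=-9.700; wc +0.020/-0.440 → slack +0.020/-0.440; half-tol=0.230, Σhalf²=0.052900
  -B: nom -13.100 → Σnom=-22.800; wc +0.390/-0.390 → slack +0.410/-0.830; half-tol=0.390, Σhalf²=0.205000
  -C: nom -26.800 → Σnom=-49.600; wc +0.416/-0.240 → slack +0.826/-1.070; half-tol=0.328, Σhalf²=0.312584
  -D: nom -3.500 → Σnom=-53.100; wc +0.452/-0.060 → slack +1.278/-1.130; half-tol=0.256, Σhalf²=0.378120
  +E: nom +39.900 → Σnom=-13.200; wc +0.248/-0.295 → slack +1.526/-1.425; half-tol=0.271, Σhalf²=0.451832
Nominal = -13.200. Worst-case = [-13.200 - 1.425, -13.200 + 1.526] = [-14.625, -11.674]. RSS = √0.451832 = 0.672.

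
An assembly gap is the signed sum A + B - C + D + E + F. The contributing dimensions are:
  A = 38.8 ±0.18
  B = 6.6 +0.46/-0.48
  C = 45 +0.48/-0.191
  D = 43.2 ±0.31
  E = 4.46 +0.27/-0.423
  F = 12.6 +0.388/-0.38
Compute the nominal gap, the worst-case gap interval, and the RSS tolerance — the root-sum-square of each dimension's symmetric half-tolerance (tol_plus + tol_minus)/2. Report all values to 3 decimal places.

Stack each dimension's contribution:
  +A: nom +38.800 → Σnom=38.800; wc +0.180/-0.180 → slack +0.180/-0.180; half-tol=0.180, Σhalf²=0.032400
  +B: nom +6.600 → Σnom=45.400; wc +0.460/-0.480 → slack +0.640/-0.660; half-tol=0.470, Σhalf²=0.253300
  -C: nom -45.000 → Σnom=0.400; wc +0.191/-0.480 → slack +0.831/-1.140; half-tol=0.336, Σhalf²=0.365860
  +D: nom +43.200 → Σnom=43.600; wc +0.310/-0.310 → slack +1.141/-1.450; half-tol=0.310, Σhalf²=0.461960
  +E: nom +4.460 → Σnom=48.060; wc +0.270/-0.423 → slack +1.411/-1.873; half-tol=0.347, Σhalf²=0.582022
  +F: nom +12.600 → Σnom=60.660; wc +0.388/-0.380 → slack +1.799/-2.253; half-tol=0.384, Σhalf²=0.729479
Nominal = 60.660. Worst-case = [60.660 - 2.253, 60.660 + 1.799] = [58.407, 62.459]. RSS = √0.729479 = 0.854.

nominal=60.660 wc=[58.407,62.459] rss=0.854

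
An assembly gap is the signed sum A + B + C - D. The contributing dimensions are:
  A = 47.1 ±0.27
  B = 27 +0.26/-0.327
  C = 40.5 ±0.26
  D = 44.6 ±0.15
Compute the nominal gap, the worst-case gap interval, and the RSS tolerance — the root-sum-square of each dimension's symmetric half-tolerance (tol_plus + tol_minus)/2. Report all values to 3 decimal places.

nominal=70.000 wc=[68.993,70.940] rss=0.499

Stack each dimension's contribution:
  +A: nom +47.100 → Σnom=47.100; wc +0.270/-0.270 → slack +0.270/-0.270; half-tol=0.270, Σhalf²=0.072900
  +B: nom +27.000 → Σnom=74.100; wc +0.260/-0.327 → slack +0.530/-0.597; half-tol=0.293, Σhalf²=0.159042
  +C: nom +40.500 → Σnom=114.600; wc +0.260/-0.260 → slack +0.790/-0.857; half-tol=0.260, Σhalf²=0.226642
  -D: nom -44.600 → Σnom=70.000; wc +0.150/-0.150 → slack +0.940/-1.007; half-tol=0.150, Σhalf²=0.249142
Nominal = 70.000. Worst-case = [70.000 - 1.007, 70.000 + 0.940] = [68.993, 70.940]. RSS = √0.249142 = 0.499.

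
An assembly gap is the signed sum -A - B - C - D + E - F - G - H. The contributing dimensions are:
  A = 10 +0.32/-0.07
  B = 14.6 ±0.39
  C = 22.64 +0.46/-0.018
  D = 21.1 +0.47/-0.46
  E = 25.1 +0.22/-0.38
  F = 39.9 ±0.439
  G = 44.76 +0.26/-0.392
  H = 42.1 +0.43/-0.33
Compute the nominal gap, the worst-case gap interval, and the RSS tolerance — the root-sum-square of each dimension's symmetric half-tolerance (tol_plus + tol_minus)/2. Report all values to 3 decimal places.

nominal=-170.000 wc=[-173.149,-167.681] rss=0.998

Stack each dimension's contribution:
  -A: nom -10.000 → Σnom=-10.000; wc +0.070/-0.320 → slack +0.070/-0.320; half-tol=0.195, Σhalf²=0.038025
  -B: nom -14.600 → Σnom=-24.600; wc +0.390/-0.390 → slack +0.460/-0.710; half-tol=0.390, Σhalf²=0.190125
  -C: nom -22.640 → Σnom=-47.240; wc +0.018/-0.460 → slack +0.478/-1.170; half-tol=0.239, Σhalf²=0.247246
  -D: nom -21.100 → Σnom=-68.340; wc +0.460/-0.470 → slack +0.938/-1.640; half-tol=0.465, Σhalf²=0.463471
  +E: nom +25.100 → Σnom=-43.240; wc +0.220/-0.380 → slack +1.158/-2.020; half-tol=0.300, Σhalf²=0.553471
  -F: nom -39.900 → Σnom=-83.140; wc +0.439/-0.439 → slack +1.597/-2.459; half-tol=0.439, Σhalf²=0.746192
  -G: nom -44.760 → Σnom=-127.900; wc +0.392/-0.260 → slack +1.989/-2.719; half-tol=0.326, Σhalf²=0.852468
  -H: nom -42.100 → Σnom=-170.000; wc +0.330/-0.430 → slack +2.319/-3.149; half-tol=0.380, Σhalf²=0.996868
Nominal = -170.000. Worst-case = [-170.000 - 3.149, -170.000 + 2.319] = [-173.149, -167.681]. RSS = √0.996868 = 0.998.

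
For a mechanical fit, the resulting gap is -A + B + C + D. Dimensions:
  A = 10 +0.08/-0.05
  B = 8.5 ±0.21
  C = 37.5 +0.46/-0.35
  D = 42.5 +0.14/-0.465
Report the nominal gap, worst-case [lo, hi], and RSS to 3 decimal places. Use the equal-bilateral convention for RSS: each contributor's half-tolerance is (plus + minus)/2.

Stack each dimension's contribution:
  -A: nom -10.000 → Σnom=-10.000; wc +0.050/-0.080 → slack +0.050/-0.080; half-tol=0.065, Σhalf²=0.004225
  +B: nom +8.500 → Σnom=-1.500; wc +0.210/-0.210 → slack +0.260/-0.290; half-tol=0.210, Σhalf²=0.048325
  +C: nom +37.500 → Σnom=36.000; wc +0.460/-0.350 → slack +0.720/-0.640; half-tol=0.405, Σhalf²=0.212350
  +D: nom +42.500 → Σnom=78.500; wc +0.140/-0.465 → slack +0.860/-1.105; half-tol=0.302, Σhalf²=0.303856
Nominal = 78.500. Worst-case = [78.500 - 1.105, 78.500 + 0.860] = [77.395, 79.360]. RSS = √0.303856 = 0.551.

nominal=78.500 wc=[77.395,79.360] rss=0.551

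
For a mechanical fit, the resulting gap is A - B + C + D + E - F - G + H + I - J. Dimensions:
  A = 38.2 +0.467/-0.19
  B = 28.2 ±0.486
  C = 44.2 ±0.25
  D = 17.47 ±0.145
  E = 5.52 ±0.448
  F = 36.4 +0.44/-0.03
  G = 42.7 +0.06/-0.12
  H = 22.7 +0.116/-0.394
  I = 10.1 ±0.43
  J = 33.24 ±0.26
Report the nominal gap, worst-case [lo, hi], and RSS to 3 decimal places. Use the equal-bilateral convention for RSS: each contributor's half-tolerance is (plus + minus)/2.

Stack each dimension's contribution:
  +A: nom +38.200 → Σnom=38.200; wc +0.467/-0.190 → slack +0.467/-0.190; half-tol=0.329, Σhalf²=0.107912
  -B: nom -28.200 → Σnom=10.000; wc +0.486/-0.486 → slack +0.953/-0.676; half-tol=0.486, Σhalf²=0.344108
  +C: nom +44.200 → Σnom=54.200; wc +0.250/-0.250 → slack +1.203/-0.926; half-tol=0.250, Σhalf²=0.406608
  +D: nom +17.470 → Σnom=71.670; wc +0.145/-0.145 → slack +1.348/-1.071; half-tol=0.145, Σhalf²=0.427633
  +E: nom +5.520 → Σnom=77.190; wc +0.448/-0.448 → slack +1.796/-1.519; half-tol=0.448, Σhalf²=0.628337
  -F: nom -36.400 → Σnom=40.790; wc +0.030/-0.440 → slack +1.826/-1.959; half-tol=0.235, Σhalf²=0.683562
  -G: nom -42.700 → Σnom=-1.910; wc +0.120/-0.060 → slack +1.946/-2.019; half-tol=0.090, Σhalf²=0.691662
  +H: nom +22.700 → Σnom=20.790; wc +0.116/-0.394 → slack +2.062/-2.413; half-tol=0.255, Σhalf²=0.756687
  +I: nom +10.100 → Σnom=30.890; wc +0.430/-0.430 → slack +2.492/-2.843; half-tol=0.430, Σhalf²=0.941587
  -J: nom -33.240 → Σnom=-2.350; wc +0.260/-0.260 → slack +2.752/-3.103; half-tol=0.260, Σhalf²=1.009187
Nominal = -2.350. Worst-case = [-2.350 - 3.103, -2.350 + 2.752] = [-5.453, 0.402]. RSS = √1.009187 = 1.005.

nominal=-2.350 wc=[-5.453,0.402] rss=1.005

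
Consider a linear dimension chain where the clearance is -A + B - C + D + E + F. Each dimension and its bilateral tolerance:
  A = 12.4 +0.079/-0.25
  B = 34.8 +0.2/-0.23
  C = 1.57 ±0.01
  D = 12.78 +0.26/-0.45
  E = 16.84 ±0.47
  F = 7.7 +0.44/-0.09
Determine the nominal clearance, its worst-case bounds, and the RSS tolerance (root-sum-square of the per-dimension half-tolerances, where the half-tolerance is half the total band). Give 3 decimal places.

Stack each dimension's contribution:
  -A: nom -12.400 → Σnom=-12.400; wc +0.250/-0.079 → slack +0.250/-0.079; half-tol=0.165, Σhalf²=0.027060
  +B: nom +34.800 → Σnom=22.400; wc +0.200/-0.230 → slack +0.450/-0.309; half-tol=0.215, Σhalf²=0.073285
  -C: nom -1.570 → Σnom=20.830; wc +0.010/-0.010 → slack +0.460/-0.319; half-tol=0.010, Σhalf²=0.073385
  +D: nom +12.780 → Σnom=33.610; wc +0.260/-0.450 → slack +0.720/-0.769; half-tol=0.355, Σhalf²=0.199410
  +E: nom +16.840 → Σnom=50.450; wc +0.470/-0.470 → slack +1.190/-1.239; half-tol=0.470, Σhalf²=0.420310
  +F: nom +7.700 → Σnom=58.150; wc +0.440/-0.090 → slack +1.630/-1.329; half-tol=0.265, Σhalf²=0.490535
Nominal = 58.150. Worst-case = [58.150 - 1.329, 58.150 + 1.630] = [56.821, 59.780]. RSS = √0.490535 = 0.700.

nominal=58.150 wc=[56.821,59.780] rss=0.700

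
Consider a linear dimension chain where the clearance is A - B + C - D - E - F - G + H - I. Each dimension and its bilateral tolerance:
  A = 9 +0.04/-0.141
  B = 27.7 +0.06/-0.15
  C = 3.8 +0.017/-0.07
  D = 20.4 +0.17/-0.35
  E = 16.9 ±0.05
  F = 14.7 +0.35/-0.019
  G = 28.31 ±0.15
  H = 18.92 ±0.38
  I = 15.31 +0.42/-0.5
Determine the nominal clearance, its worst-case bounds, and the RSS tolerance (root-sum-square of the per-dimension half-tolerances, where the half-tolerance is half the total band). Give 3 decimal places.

Stack each dimension's contribution:
  +A: nom +9.000 → Σnom=9.000; wc +0.040/-0.141 → slack +0.040/-0.141; half-tol=0.090, Σhalf²=0.008190
  -B: nom -27.700 → Σnom=-18.700; wc +0.150/-0.060 → slack +0.190/-0.201; half-tol=0.105, Σhalf²=0.019215
  +C: nom +3.800 → Σnom=-14.900; wc +0.017/-0.070 → slack +0.207/-0.271; half-tol=0.044, Σhalf²=0.021107
  -D: nom -20.400 → Σnom=-35.300; wc +0.350/-0.170 → slack +0.557/-0.441; half-tol=0.260, Σhalf²=0.088708
  -E: nom -16.900 → Σnom=-52.200; wc +0.050/-0.050 → slack +0.607/-0.491; half-tol=0.050, Σhalf²=0.091208
  -F: nom -14.700 → Σnom=-66.900; wc +0.019/-0.350 → slack +0.626/-0.841; half-tol=0.184, Σhalf²=0.125248
  -G: nom -28.310 → Σnom=-95.210; wc +0.150/-0.150 → slack +0.776/-0.991; half-tol=0.150, Σhalf²=0.147748
  +H: nom +18.920 → Σnom=-76.290; wc +0.380/-0.380 → slack +1.156/-1.371; half-tol=0.380, Σhalf²=0.292148
  -I: nom -15.310 → Σnom=-91.600; wc +0.500/-0.420 → slack +1.656/-1.791; half-tol=0.460, Σhalf²=0.503748
Nominal = -91.600. Worst-case = [-91.600 - 1.791, -91.600 + 1.656] = [-93.391, -89.944]. RSS = √0.503748 = 0.710.

nominal=-91.600 wc=[-93.391,-89.944] rss=0.710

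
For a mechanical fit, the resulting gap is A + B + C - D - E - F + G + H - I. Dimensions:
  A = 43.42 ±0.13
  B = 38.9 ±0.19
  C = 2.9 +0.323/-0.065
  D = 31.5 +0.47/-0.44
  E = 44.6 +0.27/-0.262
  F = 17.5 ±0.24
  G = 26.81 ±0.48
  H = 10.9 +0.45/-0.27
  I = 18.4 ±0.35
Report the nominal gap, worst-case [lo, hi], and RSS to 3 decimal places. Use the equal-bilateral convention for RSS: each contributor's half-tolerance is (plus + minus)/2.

Stack each dimension's contribution:
  +A: nom +43.420 → Σnom=43.420; wc +0.130/-0.130 → slack +0.130/-0.130; half-tol=0.130, Σhalf²=0.016900
  +B: nom +38.900 → Σnom=82.320; wc +0.190/-0.190 → slack +0.320/-0.320; half-tol=0.190, Σhalf²=0.053000
  +C: nom +2.900 → Σnom=85.220; wc +0.323/-0.065 → slack +0.643/-0.385; half-tol=0.194, Σhalf²=0.090636
  -D: nom -31.500 → Σnom=53.720; wc +0.440/-0.470 → slack +1.083/-0.855; half-tol=0.455, Σhalf²=0.297661
  -E: nom -44.600 → Σnom=9.120; wc +0.262/-0.270 → slack +1.345/-1.125; half-tol=0.266, Σhalf²=0.368417
  -F: nom -17.500 → Σnom=-8.380; wc +0.240/-0.240 → slack +1.585/-1.365; half-tol=0.240, Σhalf²=0.426017
  +G: nom +26.810 → Σnom=18.430; wc +0.480/-0.480 → slack +2.065/-1.845; half-tol=0.480, Σhalf²=0.656417
  +H: nom +10.900 → Σnom=29.330; wc +0.450/-0.270 → slack +2.515/-2.115; half-tol=0.360, Σhalf²=0.786017
  -I: nom -18.400 → Σnom=10.930; wc +0.350/-0.350 → slack +2.865/-2.465; half-tol=0.350, Σhalf²=0.908517
Nominal = 10.930. Worst-case = [10.930 - 2.465, 10.930 + 2.865] = [8.465, 13.795]. RSS = √0.908517 = 0.953.

nominal=10.930 wc=[8.465,13.795] rss=0.953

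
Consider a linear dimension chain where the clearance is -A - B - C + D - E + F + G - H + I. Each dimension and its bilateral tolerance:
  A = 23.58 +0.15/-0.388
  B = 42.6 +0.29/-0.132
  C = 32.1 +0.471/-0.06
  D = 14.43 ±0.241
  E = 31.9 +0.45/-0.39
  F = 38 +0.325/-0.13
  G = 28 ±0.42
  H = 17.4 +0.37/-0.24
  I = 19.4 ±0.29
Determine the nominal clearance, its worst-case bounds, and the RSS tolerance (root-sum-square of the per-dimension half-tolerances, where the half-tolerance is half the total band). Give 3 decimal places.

Stack each dimension's contribution:
  -A: nom -23.580 → Σnom=-23.580; wc +0.388/-0.150 → slack +0.388/-0.150; half-tol=0.269, Σhalf²=0.072361
  -B: nom -42.600 → Σnom=-66.180; wc +0.132/-0.290 → slack +0.520/-0.440; half-tol=0.211, Σhalf²=0.116882
  -C: nom -32.100 → Σnom=-98.280; wc +0.060/-0.471 → slack +0.580/-0.911; half-tol=0.265, Σhalf²=0.187372
  +D: nom +14.430 → Σnom=-83.850; wc +0.241/-0.241 → slack +0.821/-1.152; half-tol=0.241, Σhalf²=0.245453
  -E: nom -31.900 → Σnom=-115.750; wc +0.390/-0.450 → slack +1.211/-1.602; half-tol=0.420, Σhalf²=0.421853
  +F: nom +38.000 → Σnom=-77.750; wc +0.325/-0.130 → slack +1.536/-1.732; half-tol=0.228, Σhalf²=0.473610
  +G: nom +28.000 → Σnom=-49.750; wc +0.420/-0.420 → slack +1.956/-2.152; half-tol=0.420, Σhalf²=0.650010
  -H: nom -17.400 → Σnom=-67.150; wc +0.240/-0.370 → slack +2.196/-2.522; half-tol=0.305, Σhalf²=0.743035
  +I: nom +19.400 → Σnom=-47.750; wc +0.290/-0.290 → slack +2.486/-2.812; half-tol=0.290, Σhalf²=0.827134
Nominal = -47.750. Worst-case = [-47.750 - 2.812, -47.750 + 2.486] = [-50.562, -45.264]. RSS = √0.827134 = 0.909.

nominal=-47.750 wc=[-50.562,-45.264] rss=0.909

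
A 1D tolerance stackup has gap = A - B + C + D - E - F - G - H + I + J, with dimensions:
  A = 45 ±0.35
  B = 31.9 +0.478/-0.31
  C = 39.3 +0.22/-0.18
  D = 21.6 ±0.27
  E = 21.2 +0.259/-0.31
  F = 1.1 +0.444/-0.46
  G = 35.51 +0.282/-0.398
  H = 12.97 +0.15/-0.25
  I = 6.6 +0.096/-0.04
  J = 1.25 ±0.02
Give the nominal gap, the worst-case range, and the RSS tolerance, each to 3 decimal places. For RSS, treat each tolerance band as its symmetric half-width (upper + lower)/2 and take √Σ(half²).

Stack each dimension's contribution:
  +A: nom +45.000 → Σnom=45.000; wc +0.350/-0.350 → slack +0.350/-0.350; half-tol=0.350, Σhalf²=0.122500
  -B: nom -31.900 → Σnom=13.100; wc +0.310/-0.478 → slack +0.660/-0.828; half-tol=0.394, Σhalf²=0.277736
  +C: nom +39.300 → Σnom=52.400; wc +0.220/-0.180 → slack +0.880/-1.008; half-tol=0.200, Σhalf²=0.317736
  +D: nom +21.600 → Σnom=74.000; wc +0.270/-0.270 → slack +1.150/-1.278; half-tol=0.270, Σhalf²=0.390636
  -E: nom -21.200 → Σnom=52.800; wc +0.310/-0.259 → slack +1.460/-1.537; half-tol=0.284, Σhalf²=0.471576
  -F: nom -1.100 → Σnom=51.700; wc +0.460/-0.444 → slack +1.920/-1.981; half-tol=0.452, Σhalf²=0.675880
  -G: nom -35.510 → Σnom=16.190; wc +0.398/-0.282 → slack +2.318/-2.263; half-tol=0.340, Σhalf²=0.791480
  -H: nom -12.970 → Σnom=3.220; wc +0.250/-0.150 → slack +2.568/-2.413; half-tol=0.200, Σhalf²=0.831480
  +I: nom +6.600 → Σnom=9.820; wc +0.096/-0.040 → slack +2.664/-2.453; half-tol=0.068, Σhalf²=0.836104
  +J: nom +1.250 → Σnom=11.070; wc +0.020/-0.020 → slack +2.684/-2.473; half-tol=0.020, Σhalf²=0.836504
Nominal = 11.070. Worst-case = [11.070 - 2.473, 11.070 + 2.684] = [8.597, 13.754]. RSS = √0.836504 = 0.915.

nominal=11.070 wc=[8.597,13.754] rss=0.915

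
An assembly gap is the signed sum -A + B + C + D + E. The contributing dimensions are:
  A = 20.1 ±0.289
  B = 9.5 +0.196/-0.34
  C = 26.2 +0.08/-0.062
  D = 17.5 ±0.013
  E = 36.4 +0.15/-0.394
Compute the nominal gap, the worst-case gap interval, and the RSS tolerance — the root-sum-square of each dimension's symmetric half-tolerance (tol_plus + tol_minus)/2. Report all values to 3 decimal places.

nominal=69.500 wc=[68.402,70.228] rss=0.484

Stack each dimension's contribution:
  -A: nom -20.100 → Σnom=-20.100; wc +0.289/-0.289 → slack +0.289/-0.289; half-tol=0.289, Σhalf²=0.083521
  +B: nom +9.500 → Σnom=-10.600; wc +0.196/-0.340 → slack +0.485/-0.629; half-tol=0.268, Σhalf²=0.155345
  +C: nom +26.200 → Σnom=15.600; wc +0.080/-0.062 → slack +0.565/-0.691; half-tol=0.071, Σhalf²=0.160386
  +D: nom +17.500 → Σnom=33.100; wc +0.013/-0.013 → slack +0.578/-0.704; half-tol=0.013, Σhalf²=0.160555
  +E: nom +36.400 → Σnom=69.500; wc +0.150/-0.394 → slack +0.728/-1.098; half-tol=0.272, Σhalf²=0.234539
Nominal = 69.500. Worst-case = [69.500 - 1.098, 69.500 + 0.728] = [68.402, 70.228]. RSS = √0.234539 = 0.484.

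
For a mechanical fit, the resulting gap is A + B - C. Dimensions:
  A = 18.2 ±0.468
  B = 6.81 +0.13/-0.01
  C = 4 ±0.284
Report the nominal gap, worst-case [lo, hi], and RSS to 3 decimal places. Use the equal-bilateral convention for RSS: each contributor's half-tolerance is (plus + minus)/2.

Stack each dimension's contribution:
  +A: nom +18.200 → Σnom=18.200; wc +0.468/-0.468 → slack +0.468/-0.468; half-tol=0.468, Σhalf²=0.219024
  +B: nom +6.810 → Σnom=25.010; wc +0.130/-0.010 → slack +0.598/-0.478; half-tol=0.070, Σhalf²=0.223924
  -C: nom -4.000 → Σnom=21.010; wc +0.284/-0.284 → slack +0.882/-0.762; half-tol=0.284, Σhalf²=0.304580
Nominal = 21.010. Worst-case = [21.010 - 0.762, 21.010 + 0.882] = [20.248, 21.892]. RSS = √0.304580 = 0.552.

nominal=21.010 wc=[20.248,21.892] rss=0.552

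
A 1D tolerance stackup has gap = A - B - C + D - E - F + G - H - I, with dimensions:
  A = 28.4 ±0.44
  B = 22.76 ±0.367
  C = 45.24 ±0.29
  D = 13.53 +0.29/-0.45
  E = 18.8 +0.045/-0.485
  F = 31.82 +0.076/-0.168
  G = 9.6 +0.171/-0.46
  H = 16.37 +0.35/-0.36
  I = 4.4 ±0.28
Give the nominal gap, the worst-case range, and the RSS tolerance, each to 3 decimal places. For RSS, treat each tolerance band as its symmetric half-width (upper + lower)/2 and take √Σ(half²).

nominal=-87.860 wc=[-90.618,-85.009] rss=0.969

Stack each dimension's contribution:
  +A: nom +28.400 → Σnom=28.400; wc +0.440/-0.440 → slack +0.440/-0.440; half-tol=0.440, Σhalf²=0.193600
  -B: nom -22.760 → Σnom=5.640; wc +0.367/-0.367 → slack +0.807/-0.807; half-tol=0.367, Σhalf²=0.328289
  -C: nom -45.240 → Σnom=-39.600; wc +0.290/-0.290 → slack +1.097/-1.097; half-tol=0.290, Σhalf²=0.412389
  +D: nom +13.530 → Σnom=-26.070; wc +0.290/-0.450 → slack +1.387/-1.547; half-tol=0.370, Σhalf²=0.549289
  -E: nom -18.800 → Σnom=-44.870; wc +0.485/-0.045 → slack +1.872/-1.592; half-tol=0.265, Σhalf²=0.619514
  -F: nom -31.820 → Σnom=-76.690; wc +0.168/-0.076 → slack +2.040/-1.668; half-tol=0.122, Σhalf²=0.634398
  +G: nom +9.600 → Σnom=-67.090; wc +0.171/-0.460 → slack +2.211/-2.128; half-tol=0.316, Σhalf²=0.733938
  -H: nom -16.370 → Σnom=-83.460; wc +0.360/-0.350 → slack +2.571/-2.478; half-tol=0.355, Σhalf²=0.859963
  -I: nom -4.400 → Σnom=-87.860; wc +0.280/-0.280 → slack +2.851/-2.758; half-tol=0.280, Σhalf²=0.938363
Nominal = -87.860. Worst-case = [-87.860 - 2.758, -87.860 + 2.851] = [-90.618, -85.009]. RSS = √0.938363 = 0.969.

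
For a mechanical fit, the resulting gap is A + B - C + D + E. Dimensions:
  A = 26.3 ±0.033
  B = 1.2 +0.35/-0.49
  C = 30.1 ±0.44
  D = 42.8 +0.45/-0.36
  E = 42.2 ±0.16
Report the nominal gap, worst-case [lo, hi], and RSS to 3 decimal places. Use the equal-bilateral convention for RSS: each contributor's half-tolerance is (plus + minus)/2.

nominal=82.400 wc=[80.917,83.833] rss=0.749

Stack each dimension's contribution:
  +A: nom +26.300 → Σnom=26.300; wc +0.033/-0.033 → slack +0.033/-0.033; half-tol=0.033, Σhalf²=0.001089
  +B: nom +1.200 → Σnom=27.500; wc +0.350/-0.490 → slack +0.383/-0.523; half-tol=0.420, Σhalf²=0.177489
  -C: nom -30.100 → Σnom=-2.600; wc +0.440/-0.440 → slack +0.823/-0.963; half-tol=0.440, Σhalf²=0.371089
  +D: nom +42.800 → Σnom=40.200; wc +0.450/-0.360 → slack +1.273/-1.323; half-tol=0.405, Σhalf²=0.535114
  +E: nom +42.200 → Σnom=82.400; wc +0.160/-0.160 → slack +1.433/-1.483; half-tol=0.160, Σhalf²=0.560714
Nominal = 82.400. Worst-case = [82.400 - 1.483, 82.400 + 1.433] = [80.917, 83.833]. RSS = √0.560714 = 0.749.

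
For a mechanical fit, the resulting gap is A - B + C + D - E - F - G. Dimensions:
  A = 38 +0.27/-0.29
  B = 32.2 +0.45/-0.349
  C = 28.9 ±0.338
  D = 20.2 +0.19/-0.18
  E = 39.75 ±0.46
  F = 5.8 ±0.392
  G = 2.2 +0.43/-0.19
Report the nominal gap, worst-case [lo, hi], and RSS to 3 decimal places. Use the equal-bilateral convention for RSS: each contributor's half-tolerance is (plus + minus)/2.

nominal=7.150 wc=[4.610,9.339] rss=0.921

Stack each dimension's contribution:
  +A: nom +38.000 → Σnom=38.000; wc +0.270/-0.290 → slack +0.270/-0.290; half-tol=0.280, Σhalf²=0.078400
  -B: nom -32.200 → Σnom=5.800; wc +0.349/-0.450 → slack +0.619/-0.740; half-tol=0.399, Σhalf²=0.238000
  +C: nom +28.900 → Σnom=34.700; wc +0.338/-0.338 → slack +0.957/-1.078; half-tol=0.338, Σhalf²=0.352244
  +D: nom +20.200 → Σnom=54.900; wc +0.190/-0.180 → slack +1.147/-1.258; half-tol=0.185, Σhalf²=0.386469
  -E: nom -39.750 → Σnom=15.150; wc +0.460/-0.460 → slack +1.607/-1.718; half-tol=0.460, Σhalf²=0.598069
  -F: nom -5.800 → Σnom=9.350; wc +0.392/-0.392 → slack +1.999/-2.110; half-tol=0.392, Σhalf²=0.751733
  -G: nom -2.200 → Σnom=7.150; wc +0.190/-0.430 → slack +2.189/-2.540; half-tol=0.310, Σhalf²=0.847833
Nominal = 7.150. Worst-case = [7.150 - 2.540, 7.150 + 2.189] = [4.610, 9.339]. RSS = √0.847833 = 0.921.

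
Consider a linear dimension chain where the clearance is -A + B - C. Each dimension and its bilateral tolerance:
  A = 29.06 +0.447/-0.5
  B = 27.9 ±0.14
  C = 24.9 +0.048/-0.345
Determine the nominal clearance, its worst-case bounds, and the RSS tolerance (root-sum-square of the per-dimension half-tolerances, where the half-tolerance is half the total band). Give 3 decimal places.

nominal=-26.060 wc=[-26.695,-25.075] rss=0.531

Stack each dimension's contribution:
  -A: nom -29.060 → Σnom=-29.060; wc +0.500/-0.447 → slack +0.500/-0.447; half-tol=0.474, Σhalf²=0.224202
  +B: nom +27.900 → Σnom=-1.160; wc +0.140/-0.140 → slack +0.640/-0.587; half-tol=0.140, Σhalf²=0.243802
  -C: nom -24.900 → Σnom=-26.060; wc +0.345/-0.048 → slack +0.985/-0.635; half-tol=0.196, Σhalf²=0.282415
Nominal = -26.060. Worst-case = [-26.060 - 0.635, -26.060 + 0.985] = [-26.695, -25.075]. RSS = √0.282415 = 0.531.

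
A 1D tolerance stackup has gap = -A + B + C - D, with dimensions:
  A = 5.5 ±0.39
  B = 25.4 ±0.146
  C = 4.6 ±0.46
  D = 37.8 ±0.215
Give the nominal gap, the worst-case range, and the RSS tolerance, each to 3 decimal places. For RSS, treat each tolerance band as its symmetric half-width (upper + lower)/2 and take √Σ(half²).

nominal=-13.300 wc=[-14.511,-12.089] rss=0.657

Stack each dimension's contribution:
  -A: nom -5.500 → Σnom=-5.500; wc +0.390/-0.390 → slack +0.390/-0.390; half-tol=0.390, Σhalf²=0.152100
  +B: nom +25.400 → Σnom=19.900; wc +0.146/-0.146 → slack +0.536/-0.536; half-tol=0.146, Σhalf²=0.173416
  +C: nom +4.600 → Σnom=24.500; wc +0.460/-0.460 → slack +0.996/-0.996; half-tol=0.460, Σhalf²=0.385016
  -D: nom -37.800 → Σnom=-13.300; wc +0.215/-0.215 → slack +1.211/-1.211; half-tol=0.215, Σhalf²=0.431241
Nominal = -13.300. Worst-case = [-13.300 - 1.211, -13.300 + 1.211] = [-14.511, -12.089]. RSS = √0.431241 = 0.657.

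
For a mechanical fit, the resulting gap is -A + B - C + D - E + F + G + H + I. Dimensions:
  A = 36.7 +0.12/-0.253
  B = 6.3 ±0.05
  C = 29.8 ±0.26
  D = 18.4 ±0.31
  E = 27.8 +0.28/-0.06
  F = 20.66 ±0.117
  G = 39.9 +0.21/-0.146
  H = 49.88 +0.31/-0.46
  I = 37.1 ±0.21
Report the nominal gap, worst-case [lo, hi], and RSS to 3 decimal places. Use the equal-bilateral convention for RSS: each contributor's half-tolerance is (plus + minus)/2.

Stack each dimension's contribution:
  -A: nom -36.700 → Σnom=-36.700; wc +0.253/-0.120 → slack +0.253/-0.120; half-tol=0.186, Σhalf²=0.034782
  +B: nom +6.300 → Σnom=-30.400; wc +0.050/-0.050 → slack +0.303/-0.170; half-tol=0.050, Σhalf²=0.037282
  -C: nom -29.800 → Σnom=-60.200; wc +0.260/-0.260 → slack +0.563/-0.430; half-tol=0.260, Σhalf²=0.104882
  +D: nom +18.400 → Σnom=-41.800; wc +0.310/-0.310 → slack +0.873/-0.740; half-tol=0.310, Σhalf²=0.200982
  -E: nom -27.800 → Σnom=-69.600; wc +0.060/-0.280 → slack +0.933/-1.020; half-tol=0.170, Σhalf²=0.229882
  +F: nom +20.660 → Σnom=-48.940; wc +0.117/-0.117 → slack +1.050/-1.137; half-tol=0.117, Σhalf²=0.243571
  +G: nom +39.900 → Σnom=-9.040; wc +0.210/-0.146 → slack +1.260/-1.283; half-tol=0.178, Σhalf²=0.275255
  +H: nom +49.880 → Σnom=40.840; wc +0.310/-0.460 → slack +1.570/-1.743; half-tol=0.385, Σhalf²=0.423480
  +I: nom +37.100 → Σnom=77.940; wc +0.210/-0.210 → slack +1.780/-1.953; half-tol=0.210, Σhalf²=0.467580
Nominal = 77.940. Worst-case = [77.940 - 1.953, 77.940 + 1.780] = [75.987, 79.720]. RSS = √0.467580 = 0.684.

nominal=77.940 wc=[75.987,79.720] rss=0.684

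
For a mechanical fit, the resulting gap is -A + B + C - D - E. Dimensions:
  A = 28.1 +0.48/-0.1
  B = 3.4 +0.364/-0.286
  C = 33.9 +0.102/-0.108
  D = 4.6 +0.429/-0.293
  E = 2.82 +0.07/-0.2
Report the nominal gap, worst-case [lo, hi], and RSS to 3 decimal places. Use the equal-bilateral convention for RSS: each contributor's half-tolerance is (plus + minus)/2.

Stack each dimension's contribution:
  -A: nom -28.100 → Σnom=-28.100; wc +0.100/-0.480 → slack +0.100/-0.480; half-tol=0.290, Σhalf²=0.084100
  +B: nom +3.400 → Σnom=-24.700; wc +0.364/-0.286 → slack +0.464/-0.766; half-tol=0.325, Σhalf²=0.189725
  +C: nom +33.900 → Σnom=9.200; wc +0.102/-0.108 → slack +0.566/-0.874; half-tol=0.105, Σhalf²=0.200750
  -D: nom -4.600 → Σnom=4.600; wc +0.293/-0.429 → slack +0.859/-1.303; half-tol=0.361, Σhalf²=0.331071
  -E: nom -2.820 → Σnom=1.780; wc +0.200/-0.070 → slack +1.059/-1.373; half-tol=0.135, Σhalf²=0.349296
Nominal = 1.780. Worst-case = [1.780 - 1.373, 1.780 + 1.059] = [0.407, 2.839]. RSS = √0.349296 = 0.591.

nominal=1.780 wc=[0.407,2.839] rss=0.591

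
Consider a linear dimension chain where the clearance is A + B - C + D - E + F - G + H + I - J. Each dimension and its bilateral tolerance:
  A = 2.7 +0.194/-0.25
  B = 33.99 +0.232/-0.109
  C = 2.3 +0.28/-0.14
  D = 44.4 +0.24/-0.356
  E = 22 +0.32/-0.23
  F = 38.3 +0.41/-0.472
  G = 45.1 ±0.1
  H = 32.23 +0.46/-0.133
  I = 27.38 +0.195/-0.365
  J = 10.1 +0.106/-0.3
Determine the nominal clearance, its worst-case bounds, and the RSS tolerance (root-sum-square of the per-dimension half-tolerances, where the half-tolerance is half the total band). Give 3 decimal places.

nominal=99.500 wc=[97.009,102.001] rss=0.836

Stack each dimension's contribution:
  +A: nom +2.700 → Σnom=2.700; wc +0.194/-0.250 → slack +0.194/-0.250; half-tol=0.222, Σhalf²=0.049284
  +B: nom +33.990 → Σnom=36.690; wc +0.232/-0.109 → slack +0.426/-0.359; half-tol=0.171, Σhalf²=0.078354
  -C: nom -2.300 → Σnom=34.390; wc +0.140/-0.280 → slack +0.566/-0.639; half-tol=0.210, Σhalf²=0.122454
  +D: nom +44.400 → Σnom=78.790; wc +0.240/-0.356 → slack +0.806/-0.995; half-tol=0.298, Σhalf²=0.211258
  -E: nom -22.000 → Σnom=56.790; wc +0.230/-0.320 → slack +1.036/-1.315; half-tol=0.275, Σhalf²=0.286883
  +F: nom +38.300 → Σnom=95.090; wc +0.410/-0.472 → slack +1.446/-1.787; half-tol=0.441, Σhalf²=0.481364
  -G: nom -45.100 → Σnom=49.990; wc +0.100/-0.100 → slack +1.546/-1.887; half-tol=0.100, Σhalf²=0.491364
  +H: nom +32.230 → Σnom=82.220; wc +0.460/-0.133 → slack +2.006/-2.020; half-tol=0.296, Σhalf²=0.579276
  +I: nom +27.380 → Σnom=109.600; wc +0.195/-0.365 → slack +2.201/-2.385; half-tol=0.280, Σhalf²=0.657676
  -J: nom -10.100 → Σnom=99.500; wc +0.300/-0.106 → slack +2.501/-2.491; half-tol=0.203, Σhalf²=0.698886
Nominal = 99.500. Worst-case = [99.500 - 2.491, 99.500 + 2.501] = [97.009, 102.001]. RSS = √0.698886 = 0.836.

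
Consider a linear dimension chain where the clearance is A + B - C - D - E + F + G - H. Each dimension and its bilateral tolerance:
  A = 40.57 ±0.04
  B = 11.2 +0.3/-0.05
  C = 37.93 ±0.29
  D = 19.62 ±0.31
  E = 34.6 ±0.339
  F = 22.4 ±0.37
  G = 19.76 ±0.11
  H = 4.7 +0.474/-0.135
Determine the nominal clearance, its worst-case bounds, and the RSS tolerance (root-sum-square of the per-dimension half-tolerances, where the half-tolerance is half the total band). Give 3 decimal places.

Stack each dimension's contribution:
  +A: nom +40.570 → Σnom=40.570; wc +0.040/-0.040 → slack +0.040/-0.040; half-tol=0.040, Σhalf²=0.001600
  +B: nom +11.200 → Σnom=51.770; wc +0.300/-0.050 → slack +0.340/-0.090; half-tol=0.175, Σhalf²=0.032225
  -C: nom -37.930 → Σnom=13.840; wc +0.290/-0.290 → slack +0.630/-0.380; half-tol=0.290, Σhalf²=0.116325
  -D: nom -19.620 → Σnom=-5.780; wc +0.310/-0.310 → slack +0.940/-0.690; half-tol=0.310, Σhalf²=0.212425
  -E: nom -34.600 → Σnom=-40.380; wc +0.339/-0.339 → slack +1.279/-1.029; half-tol=0.339, Σhalf²=0.327346
  +F: nom +22.400 → Σnom=-17.980; wc +0.370/-0.370 → slack +1.649/-1.399; half-tol=0.370, Σhalf²=0.464246
  +G: nom +19.760 → Σnom=1.780; wc +0.110/-0.110 → slack +1.759/-1.509; half-tol=0.110, Σhalf²=0.476346
  -H: nom -4.700 → Σnom=-2.920; wc +0.135/-0.474 → slack +1.894/-1.983; half-tol=0.304, Σhalf²=0.569066
Nominal = -2.920. Worst-case = [-2.920 - 1.983, -2.920 + 1.894] = [-4.903, -1.026]. RSS = √0.569066 = 0.754.

nominal=-2.920 wc=[-4.903,-1.026] rss=0.754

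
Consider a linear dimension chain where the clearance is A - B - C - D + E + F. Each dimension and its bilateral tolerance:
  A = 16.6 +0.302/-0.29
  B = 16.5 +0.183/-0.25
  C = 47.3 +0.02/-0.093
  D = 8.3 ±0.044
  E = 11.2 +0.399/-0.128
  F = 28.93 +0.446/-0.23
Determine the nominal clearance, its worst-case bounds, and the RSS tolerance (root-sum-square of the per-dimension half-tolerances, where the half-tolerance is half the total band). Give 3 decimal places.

nominal=-15.370 wc=[-16.265,-13.836] rss=0.569

Stack each dimension's contribution:
  +A: nom +16.600 → Σnom=16.600; wc +0.302/-0.290 → slack +0.302/-0.290; half-tol=0.296, Σhalf²=0.087616
  -B: nom -16.500 → Σnom=0.100; wc +0.250/-0.183 → slack +0.552/-0.473; half-tol=0.216, Σhalf²=0.134488
  -C: nom -47.300 → Σnom=-47.200; wc +0.093/-0.020 → slack +0.645/-0.493; half-tol=0.057, Σhalf²=0.137680
  -D: nom -8.300 → Σnom=-55.500; wc +0.044/-0.044 → slack +0.689/-0.537; half-tol=0.044, Σhalf²=0.139616
  +E: nom +11.200 → Σnom=-44.300; wc +0.399/-0.128 → slack +1.088/-0.665; half-tol=0.264, Σhalf²=0.209049
  +F: nom +28.930 → Σnom=-15.370; wc +0.446/-0.230 → slack +1.534/-0.895; half-tol=0.338, Σhalf²=0.323293
Nominal = -15.370. Worst-case = [-15.370 - 0.895, -15.370 + 1.534] = [-16.265, -13.836]. RSS = √0.323293 = 0.569.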